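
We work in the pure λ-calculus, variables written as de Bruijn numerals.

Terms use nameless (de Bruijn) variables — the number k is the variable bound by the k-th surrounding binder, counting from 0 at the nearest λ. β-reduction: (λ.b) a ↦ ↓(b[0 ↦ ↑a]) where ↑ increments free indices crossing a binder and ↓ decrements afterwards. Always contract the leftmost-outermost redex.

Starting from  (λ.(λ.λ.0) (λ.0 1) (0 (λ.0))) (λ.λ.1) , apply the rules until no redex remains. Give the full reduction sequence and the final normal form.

Answer: normal form = λ.λ.0  (in 4 steps)

Reduction:
  start: (λ.(λ.λ.0) (λ.0 1) (0 (λ.0))) (λ.λ.1)
  →1  (λ.λ.0) (λ.0 (λ.λ.1)) ((λ.λ.1) (λ.0))
  →2  (λ.0) ((λ.λ.1) (λ.0))
  →3  (λ.λ.1) (λ.0)
  →4  λ.λ.0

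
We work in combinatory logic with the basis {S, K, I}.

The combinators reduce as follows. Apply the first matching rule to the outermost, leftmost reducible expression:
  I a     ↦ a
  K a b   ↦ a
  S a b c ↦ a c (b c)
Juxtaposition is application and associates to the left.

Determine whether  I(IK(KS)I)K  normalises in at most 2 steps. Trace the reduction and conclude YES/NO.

Answer: NO — after 2 steps the term is K(KS)IK, not yet normal

Derivation:
  start: I(IK(KS)I)K
  →1  IK(KS)IK
  →2  K(KS)IK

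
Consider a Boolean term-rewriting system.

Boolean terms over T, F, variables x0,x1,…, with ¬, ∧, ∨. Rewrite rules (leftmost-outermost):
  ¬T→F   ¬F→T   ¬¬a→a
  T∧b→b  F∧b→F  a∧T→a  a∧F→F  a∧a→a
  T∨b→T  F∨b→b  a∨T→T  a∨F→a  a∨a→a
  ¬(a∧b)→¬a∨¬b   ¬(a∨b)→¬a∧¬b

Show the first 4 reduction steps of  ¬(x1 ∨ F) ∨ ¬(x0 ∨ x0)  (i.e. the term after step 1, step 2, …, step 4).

Answer: after 4 steps: ¬x1 ∨ (¬x0 ∧ ¬x0)

Working:
  start: ¬(x1 ∨ F) ∨ ¬(x0 ∨ x0)
  step 1: (¬x1 ∧ ¬F) ∨ ¬(x0 ∨ x0)
  step 2: (¬x1 ∧ T) ∨ ¬(x0 ∨ x0)
  step 3: ¬x1 ∨ ¬(x0 ∨ x0)
  step 4: ¬x1 ∨ (¬x0 ∧ ¬x0)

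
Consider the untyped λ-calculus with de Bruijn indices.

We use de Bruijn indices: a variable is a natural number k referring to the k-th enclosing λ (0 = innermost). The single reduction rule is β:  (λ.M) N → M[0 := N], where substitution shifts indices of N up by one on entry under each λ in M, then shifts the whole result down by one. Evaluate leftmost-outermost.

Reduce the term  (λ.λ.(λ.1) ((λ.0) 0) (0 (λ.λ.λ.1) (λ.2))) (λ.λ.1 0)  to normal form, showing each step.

  start: (λ.λ.(λ.1) ((λ.0) 0) (0 (λ.λ.λ.1) (λ.2))) (λ.λ.1 0)
  →1  λ.(λ.1) ((λ.0) 0) (0 (λ.λ.λ.1) (λ.λ.λ.1 0))
  →2  λ.0 (0 (λ.λ.λ.1) (λ.λ.λ.1 0))

Answer: normal form = λ.0 (0 (λ.λ.λ.1) (λ.λ.λ.1 0))  (in 2 steps)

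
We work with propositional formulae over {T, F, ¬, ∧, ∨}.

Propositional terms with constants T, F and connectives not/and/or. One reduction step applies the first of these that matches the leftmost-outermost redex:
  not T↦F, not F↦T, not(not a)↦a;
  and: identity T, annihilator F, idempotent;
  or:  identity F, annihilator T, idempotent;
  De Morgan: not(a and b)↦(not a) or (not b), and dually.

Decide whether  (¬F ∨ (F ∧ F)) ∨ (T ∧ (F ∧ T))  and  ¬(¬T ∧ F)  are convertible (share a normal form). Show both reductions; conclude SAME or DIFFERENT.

Answer: SAME — A ⇓ T, B ⇓ T

Working:
Term A:
  start: (¬F ∨ (F ∧ F)) ∨ (T ∧ (F ∧ T))
  →1  (T ∨ (F ∧ F)) ∨ (T ∧ (F ∧ T))
  →2  T ∨ (T ∧ (F ∧ T))
  →3  T

Term B:
  start: ¬(¬T ∧ F)
  →1  ¬¬T ∨ ¬F
  →2  T ∨ ¬F
  →3  T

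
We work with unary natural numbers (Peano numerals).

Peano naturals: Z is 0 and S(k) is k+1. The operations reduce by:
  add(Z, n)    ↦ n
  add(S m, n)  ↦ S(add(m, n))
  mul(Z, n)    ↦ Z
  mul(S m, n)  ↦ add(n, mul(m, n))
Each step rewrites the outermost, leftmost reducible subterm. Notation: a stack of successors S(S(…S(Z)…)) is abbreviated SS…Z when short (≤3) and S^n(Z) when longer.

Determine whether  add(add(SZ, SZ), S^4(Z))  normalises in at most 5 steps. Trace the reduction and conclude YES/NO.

Answer: YES — reaches normal form S^6(Z) in 5 ≤ 5 steps

Working:
  start: add(add(SZ, SZ), S^4(Z))
  [1] add(S(add(Z, SZ)), S^4(Z))
  [2] S(add(add(Z, SZ), S^4(Z)))
  [3] S(add(SZ, S^4(Z)))
  [4] S(S(add(Z, S^4(Z))))
  [5] S^6(Z)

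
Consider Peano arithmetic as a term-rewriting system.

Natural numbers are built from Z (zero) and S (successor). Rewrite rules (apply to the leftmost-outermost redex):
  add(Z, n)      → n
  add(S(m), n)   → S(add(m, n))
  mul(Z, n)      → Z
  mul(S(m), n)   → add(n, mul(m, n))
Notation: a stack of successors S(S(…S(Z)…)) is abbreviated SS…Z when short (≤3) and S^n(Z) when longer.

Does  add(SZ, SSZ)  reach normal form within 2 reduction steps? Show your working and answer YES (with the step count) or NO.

Answer: YES — reaches normal form SSSZ in 2 ≤ 2 steps

Derivation:
  start: add(SZ, SSZ)
  [1] S(add(Z, SSZ))
  [2] SSSZ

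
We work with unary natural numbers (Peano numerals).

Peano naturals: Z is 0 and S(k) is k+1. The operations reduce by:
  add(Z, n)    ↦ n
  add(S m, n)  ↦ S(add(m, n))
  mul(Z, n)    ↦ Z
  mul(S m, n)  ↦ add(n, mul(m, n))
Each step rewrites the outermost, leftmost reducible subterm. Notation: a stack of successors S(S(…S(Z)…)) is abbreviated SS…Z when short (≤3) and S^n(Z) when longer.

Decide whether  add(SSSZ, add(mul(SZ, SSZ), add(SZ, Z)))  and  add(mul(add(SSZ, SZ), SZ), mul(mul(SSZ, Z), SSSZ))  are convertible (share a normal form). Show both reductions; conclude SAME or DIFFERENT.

Answer: DIFFERENT — A ⇓ S^6(Z), B ⇓ SSSZ

Reduction:
Term A:
  start: add(SSSZ, add(mul(SZ, SSZ), add(SZ, Z)))
  →1  S(add(SSZ, add(mul(SZ, SSZ), add(SZ, Z))))
  →2  S(S(add(SZ, add(mul(SZ, SSZ), add(SZ, Z)))))
  →3  S(S(S(add(Z, add(mul(SZ, SSZ), add(SZ, Z))))))
  →4  S(S(S(add(mul(SZ, SSZ), add(SZ, Z)))))
  →5  S(S(S(add(add(SSZ, mul(Z, SSZ)), add(SZ, Z)))))
  →6  S(S(S(add(S(add(SZ, mul(Z, SSZ))), add(SZ, Z)))))
  →7  S(S(S(S(add(add(SZ, mul(Z, SSZ)), add(SZ, Z))))))
  →8  S(S(S(S(add(S(add(Z, mul(Z, SSZ))), add(SZ, Z))))))
  →9  S(S(S(S(S(add(add(Z, mul(Z, SSZ)), add(SZ, Z)))))))
  →10  S(S(S(S(S(add(mul(Z, SSZ), add(SZ, Z)))))))
  →11  S(S(S(S(S(add(Z, add(SZ, Z)))))))
  →12  S(S(S(S(S(add(SZ, Z))))))
  →13  S(S(S(S(S(S(add(Z, Z)))))))
  →14  S^6(Z)

Term B:
  start: add(mul(add(SSZ, SZ), SZ), mul(mul(SSZ, Z), SSSZ))
  →1  add(mul(S(add(SZ, SZ)), SZ), mul(mul(SSZ, Z), SSSZ))
  →2  add(add(SZ, mul(add(SZ, SZ), SZ)), mul(mul(SSZ, Z), SSSZ))
  →3  add(S(add(Z, mul(add(SZ, SZ), SZ))), mul(mul(SSZ, Z), SSSZ))
  →4  S(add(add(Z, mul(add(SZ, SZ), SZ)), mul(mul(SSZ, Z), SSSZ)))
  →5  S(add(mul(add(SZ, SZ), SZ), mul(mul(SSZ, Z), SSSZ)))
  →6  S(add(mul(S(add(Z, SZ)), SZ), mul(mul(SSZ, Z), SSSZ)))
  →7  S(add(add(SZ, mul(add(Z, SZ), SZ)), mul(mul(SSZ, Z), SSSZ)))
  →8  S(add(S(add(Z, mul(add(Z, SZ), SZ))), mul(mul(SSZ, Z), SSSZ)))
  →9  S(S(add(add(Z, mul(add(Z, SZ), SZ)), mul(mul(SSZ, Z), SSSZ))))
  →10  S(S(add(mul(add(Z, SZ), SZ), mul(mul(SSZ, Z), SSSZ))))
  →11  S(S(add(mul(SZ, SZ), mul(mul(SSZ, Z), SSSZ))))
  →12  S(S(add(add(SZ, mul(Z, SZ)), mul(mul(SSZ, Z), SSSZ))))
  →13  S(S(add(S(add(Z, mul(Z, SZ))), mul(mul(SSZ, Z), SSSZ))))
  →14  S(S(S(add(add(Z, mul(Z, SZ)), mul(mul(SSZ, Z), SSSZ)))))
  →15  S(S(S(add(mul(Z, SZ), mul(mul(SSZ, Z), SSSZ)))))
  →16  S(S(S(add(Z, mul(mul(SSZ, Z), SSSZ)))))
  →17  S(S(S(mul(mul(SSZ, Z), SSSZ))))
  →18  S(S(S(mul(add(Z, mul(SZ, Z)), SSSZ))))
  →19  S(S(S(mul(mul(SZ, Z), SSSZ))))
  →20  S(S(S(mul(add(Z, mul(Z, Z)), SSSZ))))
  →21  S(S(S(mul(mul(Z, Z), SSSZ))))
  →22  S(S(S(mul(Z, SSSZ))))
  →23  SSSZ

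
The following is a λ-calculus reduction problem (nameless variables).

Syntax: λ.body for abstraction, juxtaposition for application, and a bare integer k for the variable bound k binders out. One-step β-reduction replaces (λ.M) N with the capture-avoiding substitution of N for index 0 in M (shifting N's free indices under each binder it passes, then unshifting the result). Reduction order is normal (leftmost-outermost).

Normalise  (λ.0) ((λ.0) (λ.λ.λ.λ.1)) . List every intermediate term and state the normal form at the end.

  start: (λ.0) ((λ.0) (λ.λ.λ.λ.1))
  step 1: (λ.0) (λ.λ.λ.λ.1)
  step 2: λ.λ.λ.λ.1

Answer: normal form = λ.λ.λ.λ.1  (in 2 steps)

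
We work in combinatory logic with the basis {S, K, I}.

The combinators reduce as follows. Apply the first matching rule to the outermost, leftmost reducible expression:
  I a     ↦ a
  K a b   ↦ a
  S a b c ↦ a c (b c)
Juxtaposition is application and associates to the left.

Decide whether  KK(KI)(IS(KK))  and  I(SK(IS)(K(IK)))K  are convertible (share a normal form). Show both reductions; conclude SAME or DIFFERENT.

Term A:
  start: KK(KI)(IS(KK))
  step 1: K(IS(KK))
  step 2: K(S(KK))

Term B:
  start: I(SK(IS)(K(IK)))K
  step 1: SK(IS)(K(IK))K
  step 2: K(K(IK))(IS(K(IK)))K
  step 3: K(IK)K
  step 4: IK
  step 5: K

Answer: DIFFERENT — A ⇓ K(S(KK)), B ⇓ K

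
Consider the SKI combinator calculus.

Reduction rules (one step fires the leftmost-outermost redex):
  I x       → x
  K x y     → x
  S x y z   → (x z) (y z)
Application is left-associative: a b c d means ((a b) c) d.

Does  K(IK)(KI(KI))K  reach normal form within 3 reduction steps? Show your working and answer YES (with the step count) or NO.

Answer: YES — reaches normal form KK in 2 ≤ 3 steps

Working:
  start: K(IK)(KI(KI))K
  step 1: IKK
  step 2: KK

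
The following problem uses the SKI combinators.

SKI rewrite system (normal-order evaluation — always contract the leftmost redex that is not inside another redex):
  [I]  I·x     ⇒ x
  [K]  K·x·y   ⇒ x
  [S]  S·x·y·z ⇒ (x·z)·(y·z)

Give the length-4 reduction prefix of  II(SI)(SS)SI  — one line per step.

  start: II(SI)(SS)SI
  [1] I(SI)(SS)SI
  [2] SI(SS)SI
  [3] IS(SSS)I
  [4] S(SSS)I

Answer: after 4 steps: S(SSS)I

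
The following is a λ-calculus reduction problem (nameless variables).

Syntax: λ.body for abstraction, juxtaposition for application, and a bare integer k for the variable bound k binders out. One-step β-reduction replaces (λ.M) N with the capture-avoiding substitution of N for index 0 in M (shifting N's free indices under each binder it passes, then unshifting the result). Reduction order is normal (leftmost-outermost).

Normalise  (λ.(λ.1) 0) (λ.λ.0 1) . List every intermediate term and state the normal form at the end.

  start: (λ.(λ.1) 0) (λ.λ.0 1)
  step 1: (λ.λ.λ.0 1) (λ.λ.0 1)
  step 2: λ.λ.0 1

Answer: normal form = λ.λ.0 1  (in 2 steps)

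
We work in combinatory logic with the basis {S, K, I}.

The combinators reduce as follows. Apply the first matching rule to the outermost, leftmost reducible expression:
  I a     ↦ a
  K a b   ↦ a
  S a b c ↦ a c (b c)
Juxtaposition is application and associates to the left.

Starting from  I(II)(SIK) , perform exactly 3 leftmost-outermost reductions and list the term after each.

  start: I(II)(SIK)
  →1  II(SIK)
  →2  I(SIK)
  →3  SIK

Answer: after 3 steps: SIK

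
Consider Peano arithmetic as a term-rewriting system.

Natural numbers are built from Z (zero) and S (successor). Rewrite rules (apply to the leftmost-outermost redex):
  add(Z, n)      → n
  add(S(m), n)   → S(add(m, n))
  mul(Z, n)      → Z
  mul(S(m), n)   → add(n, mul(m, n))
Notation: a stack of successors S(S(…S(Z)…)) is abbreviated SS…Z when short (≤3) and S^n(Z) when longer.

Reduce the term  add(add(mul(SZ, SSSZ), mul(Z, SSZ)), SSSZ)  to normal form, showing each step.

Answer: normal form = S^6(Z)  (in 15 steps)

Working:
  start: add(add(mul(SZ, SSSZ), mul(Z, SSZ)), SSSZ)
  step 1: add(add(add(SSSZ, mul(Z, SSSZ)), mul(Z, SSZ)), SSSZ)
  step 2: add(add(S(add(SSZ, mul(Z, SSSZ))), mul(Z, SSZ)), SSSZ)
  step 3: add(S(add(add(SSZ, mul(Z, SSSZ)), mul(Z, SSZ))), SSSZ)
  step 4: S(add(add(add(SSZ, mul(Z, SSSZ)), mul(Z, SSZ)), SSSZ))
  step 5: S(add(add(S(add(SZ, mul(Z, SSSZ))), mul(Z, SSZ)), SSSZ))
  step 6: S(add(S(add(add(SZ, mul(Z, SSSZ)), mul(Z, SSZ))), SSSZ))
  step 7: S(S(add(add(add(SZ, mul(Z, SSSZ)), mul(Z, SSZ)), SSSZ)))
  step 8: S(S(add(add(S(add(Z, mul(Z, SSSZ))), mul(Z, SSZ)), SSSZ)))
  step 9: S(S(add(S(add(add(Z, mul(Z, SSSZ)), mul(Z, SSZ))), SSSZ)))
  step 10: S(S(S(add(add(add(Z, mul(Z, SSSZ)), mul(Z, SSZ)), SSSZ))))
  step 11: S(S(S(add(add(mul(Z, SSSZ), mul(Z, SSZ)), SSSZ))))
  step 12: S(S(S(add(add(Z, mul(Z, SSZ)), SSSZ))))
  step 13: S(S(S(add(mul(Z, SSZ), SSSZ))))
  step 14: S(S(S(add(Z, SSSZ))))
  step 15: S^6(Z)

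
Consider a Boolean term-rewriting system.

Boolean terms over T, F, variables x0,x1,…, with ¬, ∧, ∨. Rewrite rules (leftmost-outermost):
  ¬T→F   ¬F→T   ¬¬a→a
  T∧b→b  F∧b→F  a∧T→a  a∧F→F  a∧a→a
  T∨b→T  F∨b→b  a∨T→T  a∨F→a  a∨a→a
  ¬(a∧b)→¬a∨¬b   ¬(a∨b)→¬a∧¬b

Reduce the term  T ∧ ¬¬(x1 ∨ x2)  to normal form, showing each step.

  start: T ∧ ¬¬(x1 ∨ x2)
  step 1: ¬¬(x1 ∨ x2)
  step 2: x1 ∨ x2

Answer: normal form = x1 ∨ x2  (in 2 steps)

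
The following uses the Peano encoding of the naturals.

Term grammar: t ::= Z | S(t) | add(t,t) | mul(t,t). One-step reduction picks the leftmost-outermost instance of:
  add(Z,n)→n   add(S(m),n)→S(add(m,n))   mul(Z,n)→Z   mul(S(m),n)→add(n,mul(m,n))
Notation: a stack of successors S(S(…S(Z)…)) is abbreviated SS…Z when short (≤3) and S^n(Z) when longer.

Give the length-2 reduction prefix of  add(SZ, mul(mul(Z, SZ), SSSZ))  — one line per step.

  start: add(SZ, mul(mul(Z, SZ), SSSZ))
  [1] S(add(Z, mul(mul(Z, SZ), SSSZ)))
  [2] S(mul(mul(Z, SZ), SSSZ))

Answer: after 2 steps: S(mul(mul(Z, SZ), SSSZ))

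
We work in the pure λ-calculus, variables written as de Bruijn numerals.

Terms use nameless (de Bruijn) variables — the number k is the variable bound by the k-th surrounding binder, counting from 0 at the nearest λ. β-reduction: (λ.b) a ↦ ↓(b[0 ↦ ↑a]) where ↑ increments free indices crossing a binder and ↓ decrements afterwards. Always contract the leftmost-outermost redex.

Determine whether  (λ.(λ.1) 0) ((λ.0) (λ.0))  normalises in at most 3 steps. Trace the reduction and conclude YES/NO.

  start: (λ.(λ.1) 0) ((λ.0) (λ.0))
  →1  (λ.(λ.0) (λ.0)) ((λ.0) (λ.0))
  →2  (λ.0) (λ.0)
  →3  λ.0

Answer: YES — reaches normal form λ.0 in 3 ≤ 3 steps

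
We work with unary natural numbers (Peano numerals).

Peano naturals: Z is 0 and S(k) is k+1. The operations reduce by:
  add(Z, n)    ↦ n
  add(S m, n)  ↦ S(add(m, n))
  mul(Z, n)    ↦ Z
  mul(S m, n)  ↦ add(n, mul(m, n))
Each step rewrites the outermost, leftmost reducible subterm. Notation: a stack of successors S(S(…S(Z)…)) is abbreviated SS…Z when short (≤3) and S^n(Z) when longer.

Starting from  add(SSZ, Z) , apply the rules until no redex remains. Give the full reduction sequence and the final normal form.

Answer: normal form = SSZ  (in 3 steps)

Working:
  start: add(SSZ, Z)
  [1] S(add(SZ, Z))
  [2] S(S(add(Z, Z)))
  [3] SSZ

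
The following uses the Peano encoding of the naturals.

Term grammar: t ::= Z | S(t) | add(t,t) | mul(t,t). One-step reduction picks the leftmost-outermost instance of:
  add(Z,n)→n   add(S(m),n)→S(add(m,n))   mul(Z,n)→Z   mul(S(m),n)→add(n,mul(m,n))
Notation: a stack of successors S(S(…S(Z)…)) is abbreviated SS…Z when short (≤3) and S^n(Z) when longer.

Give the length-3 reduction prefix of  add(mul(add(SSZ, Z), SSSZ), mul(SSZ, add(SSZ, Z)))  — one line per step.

Answer: after 3 steps: add(S(add(SSZ, mul(add(SZ, Z), SSSZ))), mul(SSZ, add(SSZ, Z)))

Derivation:
  start: add(mul(add(SSZ, Z), SSSZ), mul(SSZ, add(SSZ, Z)))
  →1  add(mul(S(add(SZ, Z)), SSSZ), mul(SSZ, add(SSZ, Z)))
  →2  add(add(SSSZ, mul(add(SZ, Z), SSSZ)), mul(SSZ, add(SSZ, Z)))
  →3  add(S(add(SSZ, mul(add(SZ, Z), SSSZ))), mul(SSZ, add(SSZ, Z)))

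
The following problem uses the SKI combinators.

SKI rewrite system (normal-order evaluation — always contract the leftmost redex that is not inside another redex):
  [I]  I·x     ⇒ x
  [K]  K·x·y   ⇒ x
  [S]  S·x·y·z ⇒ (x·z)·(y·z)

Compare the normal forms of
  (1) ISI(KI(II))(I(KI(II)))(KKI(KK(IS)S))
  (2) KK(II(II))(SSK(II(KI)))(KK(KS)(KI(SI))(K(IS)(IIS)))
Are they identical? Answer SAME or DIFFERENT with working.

Term A:
  start: ISI(KI(II))(I(KI(II)))(KKI(KK(IS)S))
  [1] SI(KI(II))(I(KI(II)))(KKI(KK(IS)S))
  [2] I(I(KI(II)))(KI(II)(I(KI(II))))(KKI(KK(IS)S))
  [3] I(KI(II))(KI(II)(I(KI(II))))(KKI(KK(IS)S))
  [4] KI(II)(KI(II)(I(KI(II))))(KKI(KK(IS)S))
  [5] I(KI(II)(I(KI(II))))(KKI(KK(IS)S))
  [6] KI(II)(I(KI(II)))(KKI(KK(IS)S))
  [7] I(I(KI(II)))(KKI(KK(IS)S))
  [8] I(KI(II))(KKI(KK(IS)S))
  [9] KI(II)(KKI(KK(IS)S))
  [10] I(KKI(KK(IS)S))
  [11] KKI(KK(IS)S)
  [12] K(KK(IS)S)
  [13] K(KS)

Term B:
  start: KK(II(II))(SSK(II(KI)))(KK(KS)(KI(SI))(K(IS)(IIS)))
  [1] K(SSK(II(KI)))(KK(KS)(KI(SI))(K(IS)(IIS)))
  [2] SSK(II(KI))
  [3] S(II(KI))(K(II(KI)))
  [4] S(I(KI))(K(II(KI)))
  [5] S(KI)(K(II(KI)))
  [6] S(KI)(K(I(KI)))
  [7] S(KI)(K(KI))

Answer: DIFFERENT — A ⇓ K(KS), B ⇓ S(KI)(K(KI))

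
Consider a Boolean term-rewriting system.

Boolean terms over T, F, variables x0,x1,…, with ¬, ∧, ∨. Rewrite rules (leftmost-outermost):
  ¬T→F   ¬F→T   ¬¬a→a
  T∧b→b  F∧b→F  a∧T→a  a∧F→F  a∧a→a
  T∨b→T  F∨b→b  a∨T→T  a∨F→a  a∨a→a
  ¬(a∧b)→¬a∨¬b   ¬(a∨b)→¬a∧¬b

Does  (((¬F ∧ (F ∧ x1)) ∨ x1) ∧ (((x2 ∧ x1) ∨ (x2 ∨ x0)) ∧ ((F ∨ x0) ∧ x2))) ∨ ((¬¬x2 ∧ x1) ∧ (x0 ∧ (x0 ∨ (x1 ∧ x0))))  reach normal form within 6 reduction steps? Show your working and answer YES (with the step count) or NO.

  start: (((¬F ∧ (F ∧ x1)) ∨ x1) ∧ (((x2 ∧ x1) ∨ (x2 ∨ x0)) ∧ ((F ∨ x0) ∧ x2))) ∨ ((¬¬x2 ∧ x1) ∧ (x0 ∧ (x0 ∨ (x1 ∧ x0))))
  [1] (((T ∧ (F ∧ x1)) ∨ x1) ∧ (((x2 ∧ x1) ∨ (x2 ∨ x0)) ∧ ((F ∨ x0) ∧ x2))) ∨ ((¬¬x2 ∧ x1) ∧ (x0 ∧ (x0 ∨ (x1 ∧ x0))))
  [2] (((F ∧ x1) ∨ x1) ∧ (((x2 ∧ x1) ∨ (x2 ∨ x0)) ∧ ((F ∨ x0) ∧ x2))) ∨ ((¬¬x2 ∧ x1) ∧ (x0 ∧ (x0 ∨ (x1 ∧ x0))))
  [3] ((F ∨ x1) ∧ (((x2 ∧ x1) ∨ (x2 ∨ x0)) ∧ ((F ∨ x0) ∧ x2))) ∨ ((¬¬x2 ∧ x1) ∧ (x0 ∧ (x0 ∨ (x1 ∧ x0))))
  [4] (x1 ∧ (((x2 ∧ x1) ∨ (x2 ∨ x0)) ∧ ((F ∨ x0) ∧ x2))) ∨ ((¬¬x2 ∧ x1) ∧ (x0 ∧ (x0 ∨ (x1 ∧ x0))))
  [5] (x1 ∧ (((x2 ∧ x1) ∨ (x2 ∨ x0)) ∧ (x0 ∧ x2))) ∨ ((¬¬x2 ∧ x1) ∧ (x0 ∧ (x0 ∨ (x1 ∧ x0))))
  [6] (x1 ∧ (((x2 ∧ x1) ∨ (x2 ∨ x0)) ∧ (x0 ∧ x2))) ∨ ((x2 ∧ x1) ∧ (x0 ∧ (x0 ∨ (x1 ∧ x0))))

Answer: YES — reaches normal form (x1 ∧ (((x2 ∧ x1) ∨ (x2 ∨ x0)) ∧ (x0 ∧ x2))) ∨ ((x2 ∧ x1) ∧ (x0 ∧ (x0 ∨ (x1 ∧ x0)))) in 6 ≤ 6 steps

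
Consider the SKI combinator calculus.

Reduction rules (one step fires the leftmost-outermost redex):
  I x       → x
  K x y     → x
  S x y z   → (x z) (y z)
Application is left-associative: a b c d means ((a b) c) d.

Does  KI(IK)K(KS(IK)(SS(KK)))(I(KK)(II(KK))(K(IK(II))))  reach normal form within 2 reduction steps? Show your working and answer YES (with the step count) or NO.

Answer: NO — after 2 steps the term is K(KS(IK)(SS(KK)))(I(KK)(II(KK))(K(IK(II)))), not yet normal

Working:
  start: KI(IK)K(KS(IK)(SS(KK)))(I(KK)(II(KK))(K(IK(II))))
  step 1: IK(KS(IK)(SS(KK)))(I(KK)(II(KK))(K(IK(II))))
  step 2: K(KS(IK)(SS(KK)))(I(KK)(II(KK))(K(IK(II))))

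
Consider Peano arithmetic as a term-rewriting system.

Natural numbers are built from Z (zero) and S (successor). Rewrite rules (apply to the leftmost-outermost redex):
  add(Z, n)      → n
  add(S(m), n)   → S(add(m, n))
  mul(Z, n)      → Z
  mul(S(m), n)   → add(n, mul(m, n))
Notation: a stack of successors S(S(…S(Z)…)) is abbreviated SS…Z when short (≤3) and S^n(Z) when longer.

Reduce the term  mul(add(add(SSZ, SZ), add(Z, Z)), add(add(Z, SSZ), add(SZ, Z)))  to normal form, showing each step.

  start: mul(add(add(SSZ, SZ), add(Z, Z)), add(add(Z, SSZ), add(SZ, Z)))
  step 1: mul(add(S(add(SZ, SZ)), add(Z, Z)), add(add(Z, SSZ), add(SZ, Z)))
  step 2: mul(S(add(add(SZ, SZ), add(Z, Z))), add(add(Z, SSZ), add(SZ, Z)))
  step 3: add(add(add(Z, SSZ), add(SZ, Z)), mul(add(add(SZ, SZ), add(Z, Z)), add(add(Z, SSZ), add(SZ, Z))))
  step 4: add(add(SSZ, add(SZ, Z)), mul(add(add(SZ, SZ), add(Z, Z)), add(add(Z, SSZ), add(SZ, Z))))
  step 5: add(S(add(SZ, add(SZ, Z))), mul(add(add(SZ, SZ), add(Z, Z)), add(add(Z, SSZ), add(SZ, Z))))
  step 6: S(add(add(SZ, add(SZ, Z)), mul(add(add(SZ, SZ), add(Z, Z)), add(add(Z, SSZ), add(SZ, Z)))))
  step 7: S(add(S(add(Z, add(SZ, Z))), mul(add(add(SZ, SZ), add(Z, Z)), add(add(Z, SSZ), add(SZ, Z)))))
  step 8: S(S(add(add(Z, add(SZ, Z)), mul(add(add(SZ, SZ), add(Z, Z)), add(add(Z, SSZ), add(SZ, Z))))))
  step 9: S(S(add(add(SZ, Z), mul(add(add(SZ, SZ), add(Z, Z)), add(add(Z, SSZ), add(SZ, Z))))))
  step 10: S(S(add(S(add(Z, Z)), mul(add(add(SZ, SZ), add(Z, Z)), add(add(Z, SSZ), add(SZ, Z))))))
  step 11: S(S(S(add(add(Z, Z), mul(add(add(SZ, SZ), add(Z, Z)), add(add(Z, SSZ), add(SZ, Z)))))))
  step 12: S(S(S(add(Z, mul(add(add(SZ, SZ), add(Z, Z)), add(add(Z, SSZ), add(SZ, Z)))))))
  step 13: S(S(S(mul(add(add(SZ, SZ), add(Z, Z)), add(add(Z, SSZ), add(SZ, Z))))))
  step 14: S(S(S(mul(add(S(add(Z, SZ)), add(Z, Z)), add(add(Z, SSZ), add(SZ, Z))))))
  step 15: S(S(S(mul(S(add(add(Z, SZ), add(Z, Z))), add(add(Z, SSZ), add(SZ, Z))))))
  step 16: S(S(S(add(add(add(Z, SSZ), add(SZ, Z)), mul(add(add(Z, SZ), add(Z, Z)), add(add(Z, SSZ), add(SZ, Z)))))))
  step 17: S(S(S(add(add(SSZ, add(SZ, Z)), mul(add(add(Z, SZ), add(Z, Z)), add(add(Z, SSZ), add(SZ, Z)))))))
  step 18: S(S(S(add(S(add(SZ, add(SZ, Z))), mul(add(add(Z, SZ), add(Z, Z)), add(add(Z, SSZ), add(SZ, Z)))))))
  step 19: S(S(S(S(add(add(SZ, add(SZ, Z)), mul(add(add(Z, SZ), add(Z, Z)), add(add(Z, SSZ), add(SZ, Z))))))))
  step 20: S(S(S(S(add(S(add(Z, add(SZ, Z))), mul(add(add(Z, SZ), add(Z, Z)), add(add(Z, SSZ), add(SZ, Z))))))))
  step 21: S(S(S(S(S(add(add(Z, add(SZ, Z)), mul(add(add(Z, SZ), add(Z, Z)), add(add(Z, SSZ), add(SZ, Z)))))))))
  step 22: S(S(S(S(S(add(add(SZ, Z), mul(add(add(Z, SZ), add(Z, Z)), add(add(Z, SSZ), add(SZ, Z)))))))))
  step 23: S(S(S(S(S(add(S(add(Z, Z)), mul(add(add(Z, SZ), add(Z, Z)), add(add(Z, SSZ), add(SZ, Z)))))))))
  step 24: S(S(S(S(S(S(add(add(Z, Z), mul(add(add(Z, SZ), add(Z, Z)), add(add(Z, SSZ), add(SZ, Z))))))))))
  step 25: S(S(S(S(S(S(add(Z, mul(add(add(Z, SZ), add(Z, Z)), add(add(Z, SSZ), add(SZ, Z))))))))))
  step 26: S(S(S(S(S(S(mul(add(add(Z, SZ), add(Z, Z)), add(add(Z, SSZ), add(SZ, Z)))))))))
  step 27: S(S(S(S(S(S(mul(add(SZ, add(Z, Z)), add(add(Z, SSZ), add(SZ, Z)))))))))
  step 28: S(S(S(S(S(S(mul(S(add(Z, add(Z, Z))), add(add(Z, SSZ), add(SZ, Z)))))))))
  step 29: S(S(S(S(S(S(add(add(add(Z, SSZ), add(SZ, Z)), mul(add(Z, add(Z, Z)), add(add(Z, SSZ), add(SZ, Z))))))))))
  step 30: S(S(S(S(S(S(add(add(SSZ, add(SZ, Z)), mul(add(Z, add(Z, Z)), add(add(Z, SSZ), add(SZ, Z))))))))))
  step 31: S(S(S(S(S(S(add(S(add(SZ, add(SZ, Z))), mul(add(Z, add(Z, Z)), add(add(Z, SSZ), add(SZ, Z))))))))))
  step 32: S(S(S(S(S(S(S(add(add(SZ, add(SZ, Z)), mul(add(Z, add(Z, Z)), add(add(Z, SSZ), add(SZ, Z)))))))))))
  step 33: S(S(S(S(S(S(S(add(S(add(Z, add(SZ, Z))), mul(add(Z, add(Z, Z)), add(add(Z, SSZ), add(SZ, Z)))))))))))
  step 34: S(S(S(S(S(S(S(S(add(add(Z, add(SZ, Z)), mul(add(Z, add(Z, Z)), add(add(Z, SSZ), add(SZ, Z))))))))))))
  step 35: S(S(S(S(S(S(S(S(add(add(SZ, Z), mul(add(Z, add(Z, Z)), add(add(Z, SSZ), add(SZ, Z))))))))))))
  step 36: S(S(S(S(S(S(S(S(add(S(add(Z, Z)), mul(add(Z, add(Z, Z)), add(add(Z, SSZ), add(SZ, Z))))))))))))
  step 37: S(S(S(S(S(S(S(S(S(add(add(Z, Z), mul(add(Z, add(Z, Z)), add(add(Z, SSZ), add(SZ, Z)))))))))))))
  step 38: S(S(S(S(S(S(S(S(S(add(Z, mul(add(Z, add(Z, Z)), add(add(Z, SSZ), add(SZ, Z)))))))))))))
  step 39: S(S(S(S(S(S(S(S(S(mul(add(Z, add(Z, Z)), add(add(Z, SSZ), add(SZ, Z))))))))))))
  step 40: S(S(S(S(S(S(S(S(S(mul(add(Z, Z), add(add(Z, SSZ), add(SZ, Z))))))))))))
  step 41: S(S(S(S(S(S(S(S(S(mul(Z, add(add(Z, SSZ), add(SZ, Z))))))))))))
  step 42: S^9(Z)

Answer: normal form = S^9(Z)  (in 42 steps)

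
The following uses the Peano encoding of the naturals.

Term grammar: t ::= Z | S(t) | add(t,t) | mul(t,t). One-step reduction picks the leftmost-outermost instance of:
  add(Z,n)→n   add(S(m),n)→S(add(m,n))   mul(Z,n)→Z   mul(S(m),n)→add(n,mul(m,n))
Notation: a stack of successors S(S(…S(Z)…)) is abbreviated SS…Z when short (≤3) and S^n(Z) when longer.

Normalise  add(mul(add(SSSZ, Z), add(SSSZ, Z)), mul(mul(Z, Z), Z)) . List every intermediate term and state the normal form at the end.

  start: add(mul(add(SSSZ, Z), add(SSSZ, Z)), mul(mul(Z, Z), Z))
  →1  add(mul(S(add(SSZ, Z)), add(SSSZ, Z)), mul(mul(Z, Z), Z))
  →2  add(add(add(SSSZ, Z), mul(add(SSZ, Z), add(SSSZ, Z))), mul(mul(Z, Z), Z))
  →3  add(add(S(add(SSZ, Z)), mul(add(SSZ, Z), add(SSSZ, Z))), mul(mul(Z, Z), Z))
  →4  add(S(add(add(SSZ, Z), mul(add(SSZ, Z), add(SSSZ, Z)))), mul(mul(Z, Z), Z))
  →5  S(add(add(add(SSZ, Z), mul(add(SSZ, Z), add(SSSZ, Z))), mul(mul(Z, Z), Z)))
  →6  S(add(add(S(add(SZ, Z)), mul(add(SSZ, Z), add(SSSZ, Z))), mul(mul(Z, Z), Z)))
  →7  S(add(S(add(add(SZ, Z), mul(add(SSZ, Z), add(SSSZ, Z)))), mul(mul(Z, Z), Z)))
  →8  S(S(add(add(add(SZ, Z), mul(add(SSZ, Z), add(SSSZ, Z))), mul(mul(Z, Z), Z))))
  →9  S(S(add(add(S(add(Z, Z)), mul(add(SSZ, Z), add(SSSZ, Z))), mul(mul(Z, Z), Z))))
  →10  S(S(add(S(add(add(Z, Z), mul(add(SSZ, Z), add(SSSZ, Z)))), mul(mul(Z, Z), Z))))
  →11  S(S(S(add(add(add(Z, Z), mul(add(SSZ, Z), add(SSSZ, Z))), mul(mul(Z, Z), Z)))))
  →12  S(S(S(add(add(Z, mul(add(SSZ, Z), add(SSSZ, Z))), mul(mul(Z, Z), Z)))))
  →13  S(S(S(add(mul(add(SSZ, Z), add(SSSZ, Z)), mul(mul(Z, Z), Z)))))
  →14  S(S(S(add(mul(S(add(SZ, Z)), add(SSSZ, Z)), mul(mul(Z, Z), Z)))))
  →15  S(S(S(add(add(add(SSSZ, Z), mul(add(SZ, Z), add(SSSZ, Z))), mul(mul(Z, Z), Z)))))
  →16  S(S(S(add(add(S(add(SSZ, Z)), mul(add(SZ, Z), add(SSSZ, Z))), mul(mul(Z, Z), Z)))))
  →17  S(S(S(add(S(add(add(SSZ, Z), mul(add(SZ, Z), add(SSSZ, Z)))), mul(mul(Z, Z), Z)))))
  →18  S(S(S(S(add(add(add(SSZ, Z), mul(add(SZ, Z), add(SSSZ, Z))), mul(mul(Z, Z), Z))))))
  →19  S(S(S(S(add(add(S(add(SZ, Z)), mul(add(SZ, Z), add(SSSZ, Z))), mul(mul(Z, Z), Z))))))
  →20  S(S(S(S(add(S(add(add(SZ, Z), mul(add(SZ, Z), add(SSSZ, Z)))), mul(mul(Z, Z), Z))))))
  →21  S(S(S(S(S(add(add(add(SZ, Z), mul(add(SZ, Z), add(SSSZ, Z))), mul(mul(Z, Z), Z)))))))
  →22  S(S(S(S(S(add(add(S(add(Z, Z)), mul(add(SZ, Z), add(SSSZ, Z))), mul(mul(Z, Z), Z)))))))
  →23  S(S(S(S(S(add(S(add(add(Z, Z), mul(add(SZ, Z), add(SSSZ, Z)))), mul(mul(Z, Z), Z)))))))
  →24  S(S(S(S(S(S(add(add(add(Z, Z), mul(add(SZ, Z), add(SSSZ, Z))), mul(mul(Z, Z), Z))))))))
  →25  S(S(S(S(S(S(add(add(Z, mul(add(SZ, Z), add(SSSZ, Z))), mul(mul(Z, Z), Z))))))))
  →26  S(S(S(S(S(S(add(mul(add(SZ, Z), add(SSSZ, Z)), mul(mul(Z, Z), Z))))))))
  →27  S(S(S(S(S(S(add(mul(S(add(Z, Z)), add(SSSZ, Z)), mul(mul(Z, Z), Z))))))))
  →28  S(S(S(S(S(S(add(add(add(SSSZ, Z), mul(add(Z, Z), add(SSSZ, Z))), mul(mul(Z, Z), Z))))))))
  →29  S(S(S(S(S(S(add(add(S(add(SSZ, Z)), mul(add(Z, Z), add(SSSZ, Z))), mul(mul(Z, Z), Z))))))))
  →30  S(S(S(S(S(S(add(S(add(add(SSZ, Z), mul(add(Z, Z), add(SSSZ, Z)))), mul(mul(Z, Z), Z))))))))
  →31  S(S(S(S(S(S(S(add(add(add(SSZ, Z), mul(add(Z, Z), add(SSSZ, Z))), mul(mul(Z, Z), Z)))))))))
  →32  S(S(S(S(S(S(S(add(add(S(add(SZ, Z)), mul(add(Z, Z), add(SSSZ, Z))), mul(mul(Z, Z), Z)))))))))
  →33  S(S(S(S(S(S(S(add(S(add(add(SZ, Z), mul(add(Z, Z), add(SSSZ, Z)))), mul(mul(Z, Z), Z)))))))))
  →34  S(S(S(S(S(S(S(S(add(add(add(SZ, Z), mul(add(Z, Z), add(SSSZ, Z))), mul(mul(Z, Z), Z))))))))))
  →35  S(S(S(S(S(S(S(S(add(add(S(add(Z, Z)), mul(add(Z, Z), add(SSSZ, Z))), mul(mul(Z, Z), Z))))))))))
  →36  S(S(S(S(S(S(S(S(add(S(add(add(Z, Z), mul(add(Z, Z), add(SSSZ, Z)))), mul(mul(Z, Z), Z))))))))))
  →37  S(S(S(S(S(S(S(S(S(add(add(add(Z, Z), mul(add(Z, Z), add(SSSZ, Z))), mul(mul(Z, Z), Z)))))))))))
  →38  S(S(S(S(S(S(S(S(S(add(add(Z, mul(add(Z, Z), add(SSSZ, Z))), mul(mul(Z, Z), Z)))))))))))
  →39  S(S(S(S(S(S(S(S(S(add(mul(add(Z, Z), add(SSSZ, Z)), mul(mul(Z, Z), Z)))))))))))
  →40  S(S(S(S(S(S(S(S(S(add(mul(Z, add(SSSZ, Z)), mul(mul(Z, Z), Z)))))))))))
  →41  S(S(S(S(S(S(S(S(S(add(Z, mul(mul(Z, Z), Z)))))))))))
  →42  S(S(S(S(S(S(S(S(S(mul(mul(Z, Z), Z))))))))))
  →43  S(S(S(S(S(S(S(S(S(mul(Z, Z))))))))))
  →44  S^9(Z)

Answer: normal form = S^9(Z)  (in 44 steps)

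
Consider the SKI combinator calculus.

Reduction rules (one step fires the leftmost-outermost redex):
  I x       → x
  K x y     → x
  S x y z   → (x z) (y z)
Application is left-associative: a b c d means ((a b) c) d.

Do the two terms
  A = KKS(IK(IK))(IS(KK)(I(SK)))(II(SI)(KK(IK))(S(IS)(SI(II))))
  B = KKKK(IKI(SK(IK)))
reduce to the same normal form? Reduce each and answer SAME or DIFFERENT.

Term A:
  start: KKS(IK(IK))(IS(KK)(I(SK)))(II(SI)(KK(IK))(S(IS)(SI(II))))
  →1  K(IK(IK))(IS(KK)(I(SK)))(II(SI)(KK(IK))(S(IS)(SI(II))))
  →2  IK(IK)(II(SI)(KK(IK))(S(IS)(SI(II))))
  →3  K(IK)(II(SI)(KK(IK))(S(IS)(SI(II))))
  →4  IK
  →5  K

Term B:
  start: KKKK(IKI(SK(IK)))
  →1  KK(IKI(SK(IK)))
  →2  K

Answer: SAME — A ⇓ K, B ⇓ K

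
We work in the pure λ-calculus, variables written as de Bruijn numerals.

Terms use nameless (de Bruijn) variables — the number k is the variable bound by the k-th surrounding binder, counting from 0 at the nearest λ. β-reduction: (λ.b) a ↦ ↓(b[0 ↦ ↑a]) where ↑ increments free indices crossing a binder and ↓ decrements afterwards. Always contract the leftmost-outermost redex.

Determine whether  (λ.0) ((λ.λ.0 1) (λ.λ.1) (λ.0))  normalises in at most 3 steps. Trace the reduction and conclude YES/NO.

  start: (λ.0) ((λ.λ.0 1) (λ.λ.1) (λ.0))
  step 1: (λ.λ.0 1) (λ.λ.1) (λ.0)
  step 2: (λ.0 (λ.λ.1)) (λ.0)
  step 3: (λ.0) (λ.λ.1)

Answer: NO — after 3 steps the term is (λ.0) (λ.λ.1), not yet normal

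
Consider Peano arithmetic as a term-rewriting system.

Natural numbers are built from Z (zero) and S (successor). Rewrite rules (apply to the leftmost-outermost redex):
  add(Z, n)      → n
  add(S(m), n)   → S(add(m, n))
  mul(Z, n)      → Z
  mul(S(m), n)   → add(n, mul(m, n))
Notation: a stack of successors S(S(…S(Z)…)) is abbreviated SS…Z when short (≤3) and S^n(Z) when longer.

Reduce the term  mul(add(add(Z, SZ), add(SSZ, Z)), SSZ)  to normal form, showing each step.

Answer: normal form = S^6(Z)  (in 19 steps)

Reduction:
  start: mul(add(add(Z, SZ), add(SSZ, Z)), SSZ)
  [1] mul(add(SZ, add(SSZ, Z)), SSZ)
  [2] mul(S(add(Z, add(SSZ, Z))), SSZ)
  [3] add(SSZ, mul(add(Z, add(SSZ, Z)), SSZ))
  [4] S(add(SZ, mul(add(Z, add(SSZ, Z)), SSZ)))
  [5] S(S(add(Z, mul(add(Z, add(SSZ, Z)), SSZ))))
  [6] S(S(mul(add(Z, add(SSZ, Z)), SSZ)))
  [7] S(S(mul(add(SSZ, Z), SSZ)))
  [8] S(S(mul(S(add(SZ, Z)), SSZ)))
  [9] S(S(add(SSZ, mul(add(SZ, Z), SSZ))))
  [10] S(S(S(add(SZ, mul(add(SZ, Z), SSZ)))))
  [11] S(S(S(S(add(Z, mul(add(SZ, Z), SSZ))))))
  [12] S(S(S(S(mul(add(SZ, Z), SSZ)))))
  [13] S(S(S(S(mul(S(add(Z, Z)), SSZ)))))
  [14] S(S(S(S(add(SSZ, mul(add(Z, Z), SSZ))))))
  [15] S(S(S(S(S(add(SZ, mul(add(Z, Z), SSZ)))))))
  [16] S(S(S(S(S(S(add(Z, mul(add(Z, Z), SSZ))))))))
  [17] S(S(S(S(S(S(mul(add(Z, Z), SSZ)))))))
  [18] S(S(S(S(S(S(mul(Z, SSZ)))))))
  [19] S^6(Z)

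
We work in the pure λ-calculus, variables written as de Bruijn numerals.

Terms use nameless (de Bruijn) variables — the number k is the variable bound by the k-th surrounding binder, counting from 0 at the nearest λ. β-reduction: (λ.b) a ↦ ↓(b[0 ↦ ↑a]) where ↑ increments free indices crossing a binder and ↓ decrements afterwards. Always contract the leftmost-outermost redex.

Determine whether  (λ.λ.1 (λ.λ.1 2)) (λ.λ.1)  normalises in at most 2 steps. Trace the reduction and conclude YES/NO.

Answer: YES — reaches normal form λ.λ.λ.λ.1 3 in 2 ≤ 2 steps

Reduction:
  start: (λ.λ.1 (λ.λ.1 2)) (λ.λ.1)
  →1  λ.(λ.λ.1) (λ.λ.1 2)
  →2  λ.λ.λ.λ.1 3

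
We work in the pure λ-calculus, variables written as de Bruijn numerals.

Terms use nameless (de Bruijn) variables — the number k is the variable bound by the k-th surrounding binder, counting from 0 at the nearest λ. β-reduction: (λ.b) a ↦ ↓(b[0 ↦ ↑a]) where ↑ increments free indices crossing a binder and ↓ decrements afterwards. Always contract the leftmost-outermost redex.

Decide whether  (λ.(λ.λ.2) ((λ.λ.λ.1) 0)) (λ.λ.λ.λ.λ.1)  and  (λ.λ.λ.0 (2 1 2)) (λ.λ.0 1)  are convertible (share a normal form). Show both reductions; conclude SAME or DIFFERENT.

Answer: DIFFERENT — A ⇓ λ.λ.λ.λ.λ.λ.1, B ⇓ λ.λ.0 (λ.0 2)

Derivation:
Term A:
  start: (λ.(λ.λ.2) ((λ.λ.λ.1) 0)) (λ.λ.λ.λ.λ.1)
  step 1: (λ.λ.λ.λ.λ.λ.λ.1) ((λ.λ.λ.1) (λ.λ.λ.λ.λ.1))
  step 2: λ.λ.λ.λ.λ.λ.1

Term B:
  start: (λ.λ.λ.0 (2 1 2)) (λ.λ.0 1)
  step 1: λ.λ.0 ((λ.λ.0 1) 1 (λ.λ.0 1))
  step 2: λ.λ.0 ((λ.0 2) (λ.λ.0 1))
  step 3: λ.λ.0 ((λ.λ.0 1) 1)
  step 4: λ.λ.0 (λ.0 2)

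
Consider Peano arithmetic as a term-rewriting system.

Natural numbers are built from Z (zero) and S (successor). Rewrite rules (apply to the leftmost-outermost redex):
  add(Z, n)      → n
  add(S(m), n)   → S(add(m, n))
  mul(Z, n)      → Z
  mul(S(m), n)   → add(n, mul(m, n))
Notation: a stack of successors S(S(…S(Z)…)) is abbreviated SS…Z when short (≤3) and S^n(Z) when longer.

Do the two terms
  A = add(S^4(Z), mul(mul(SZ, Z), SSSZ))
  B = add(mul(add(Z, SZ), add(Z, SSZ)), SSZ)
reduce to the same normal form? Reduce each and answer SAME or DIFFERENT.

Answer: SAME — A ⇓ S^4(Z), B ⇓ S^4(Z)

Working:
Term A:
  start: add(S^4(Z), mul(mul(SZ, Z), SSSZ))
  →1  S(add(SSSZ, mul(mul(SZ, Z), SSSZ)))
  →2  S(S(add(SSZ, mul(mul(SZ, Z), SSSZ))))
  →3  S(S(S(add(SZ, mul(mul(SZ, Z), SSSZ)))))
  →4  S(S(S(S(add(Z, mul(mul(SZ, Z), SSSZ))))))
  →5  S(S(S(S(mul(mul(SZ, Z), SSSZ)))))
  →6  S(S(S(S(mul(add(Z, mul(Z, Z)), SSSZ)))))
  →7  S(S(S(S(mul(mul(Z, Z), SSSZ)))))
  →8  S(S(S(S(mul(Z, SSSZ)))))
  →9  S^4(Z)

Term B:
  start: add(mul(add(Z, SZ), add(Z, SSZ)), SSZ)
  →1  add(mul(SZ, add(Z, SSZ)), SSZ)
  →2  add(add(add(Z, SSZ), mul(Z, add(Z, SSZ))), SSZ)
  →3  add(add(SSZ, mul(Z, add(Z, SSZ))), SSZ)
  →4  add(S(add(SZ, mul(Z, add(Z, SSZ)))), SSZ)
  →5  S(add(add(SZ, mul(Z, add(Z, SSZ))), SSZ))
  →6  S(add(S(add(Z, mul(Z, add(Z, SSZ)))), SSZ))
  →7  S(S(add(add(Z, mul(Z, add(Z, SSZ))), SSZ)))
  →8  S(S(add(mul(Z, add(Z, SSZ)), SSZ)))
  →9  S(S(add(Z, SSZ)))
  →10  S^4(Z)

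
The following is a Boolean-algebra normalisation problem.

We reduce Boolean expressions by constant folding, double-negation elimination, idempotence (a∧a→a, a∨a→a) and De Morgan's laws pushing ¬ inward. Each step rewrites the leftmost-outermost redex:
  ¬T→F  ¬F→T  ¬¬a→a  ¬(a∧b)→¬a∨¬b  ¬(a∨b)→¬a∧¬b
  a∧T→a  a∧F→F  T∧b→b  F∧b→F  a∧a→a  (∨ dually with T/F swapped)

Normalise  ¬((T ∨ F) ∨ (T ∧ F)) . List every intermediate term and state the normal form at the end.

Answer: normal form = F  (in 5 steps)

Reduction:
  start: ¬((T ∨ F) ∨ (T ∧ F))
  step 1: ¬(T ∨ F) ∧ ¬(T ∧ F)
  step 2: (¬T ∧ ¬F) ∧ ¬(T ∧ F)
  step 3: (F ∧ ¬F) ∧ ¬(T ∧ F)
  step 4: F ∧ ¬(T ∧ F)
  step 5: F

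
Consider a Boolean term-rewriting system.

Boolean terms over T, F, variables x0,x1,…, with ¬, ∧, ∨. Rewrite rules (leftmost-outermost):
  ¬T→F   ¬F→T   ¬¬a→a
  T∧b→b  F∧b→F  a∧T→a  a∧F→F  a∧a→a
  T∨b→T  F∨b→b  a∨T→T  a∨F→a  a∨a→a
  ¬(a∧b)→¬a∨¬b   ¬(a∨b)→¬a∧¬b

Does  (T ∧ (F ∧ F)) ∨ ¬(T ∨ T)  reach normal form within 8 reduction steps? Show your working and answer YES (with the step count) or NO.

  start: (T ∧ (F ∧ F)) ∨ ¬(T ∨ T)
  [1] (F ∧ F) ∨ ¬(T ∨ T)
  [2] F ∨ ¬(T ∨ T)
  [3] ¬(T ∨ T)
  [4] ¬T ∧ ¬T
  [5] ¬T
  [6] F

Answer: YES — reaches normal form F in 6 ≤ 8 steps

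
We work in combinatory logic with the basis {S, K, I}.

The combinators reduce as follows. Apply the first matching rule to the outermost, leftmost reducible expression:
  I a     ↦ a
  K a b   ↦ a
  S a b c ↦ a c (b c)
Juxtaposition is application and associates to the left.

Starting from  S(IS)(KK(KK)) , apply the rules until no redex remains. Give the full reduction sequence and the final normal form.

Answer: normal form = SSK  (in 2 steps)

Working:
  start: S(IS)(KK(KK))
  →1  SS(KK(KK))
  →2  SSK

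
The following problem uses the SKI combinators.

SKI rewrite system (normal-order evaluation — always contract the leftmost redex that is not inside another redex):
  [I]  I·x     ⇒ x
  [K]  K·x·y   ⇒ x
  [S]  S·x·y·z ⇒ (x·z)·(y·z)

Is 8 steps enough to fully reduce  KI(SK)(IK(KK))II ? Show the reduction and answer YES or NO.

  start: KI(SK)(IK(KK))II
  →1  I(IK(KK))II
  →2  IK(KK)II
  →3  K(KK)II
  →4  KKI
  →5  K

Answer: YES — reaches normal form K in 5 ≤ 8 steps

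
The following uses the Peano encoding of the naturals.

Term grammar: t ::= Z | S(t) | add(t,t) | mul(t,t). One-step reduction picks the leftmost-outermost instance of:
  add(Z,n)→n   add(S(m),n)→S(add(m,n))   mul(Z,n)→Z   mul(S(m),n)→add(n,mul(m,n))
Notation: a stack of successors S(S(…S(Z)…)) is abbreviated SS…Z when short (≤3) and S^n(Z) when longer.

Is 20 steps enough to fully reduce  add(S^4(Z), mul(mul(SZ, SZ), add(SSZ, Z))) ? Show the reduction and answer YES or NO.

  start: add(S^4(Z), mul(mul(SZ, SZ), add(SSZ, Z)))
  [1] S(add(SSSZ, mul(mul(SZ, SZ), add(SSZ, Z))))
  [2] S(S(add(SSZ, mul(mul(SZ, SZ), add(SSZ, Z)))))
  [3] S(S(S(add(SZ, mul(mul(SZ, SZ), add(SSZ, Z))))))
  [4] S(S(S(S(add(Z, mul(mul(SZ, SZ), add(SSZ, Z)))))))
  [5] S(S(S(S(mul(mul(SZ, SZ), add(SSZ, Z))))))
  [6] S(S(S(S(mul(add(SZ, mul(Z, SZ)), add(SSZ, Z))))))
  [7] S(S(S(S(mul(S(add(Z, mul(Z, SZ))), add(SSZ, Z))))))
  [8] S(S(S(S(add(add(SSZ, Z), mul(add(Z, mul(Z, SZ)), add(SSZ, Z)))))))
  [9] S(S(S(S(add(S(add(SZ, Z)), mul(add(Z, mul(Z, SZ)), add(SSZ, Z)))))))
  [10] S(S(S(S(S(add(add(SZ, Z), mul(add(Z, mul(Z, SZ)), add(SSZ, Z))))))))
  [11] S(S(S(S(S(add(S(add(Z, Z)), mul(add(Z, mul(Z, SZ)), add(SSZ, Z))))))))
  [12] S(S(S(S(S(S(add(add(Z, Z), mul(add(Z, mul(Z, SZ)), add(SSZ, Z)))))))))
  [13] S(S(S(S(S(S(add(Z, mul(add(Z, mul(Z, SZ)), add(SSZ, Z)))))))))
  [14] S(S(S(S(S(S(mul(add(Z, mul(Z, SZ)), add(SSZ, Z))))))))
  [15] S(S(S(S(S(S(mul(mul(Z, SZ), add(SSZ, Z))))))))
  [16] S(S(S(S(S(S(mul(Z, add(SSZ, Z))))))))
  [17] S^6(Z)

Answer: YES — reaches normal form S^6(Z) in 17 ≤ 20 steps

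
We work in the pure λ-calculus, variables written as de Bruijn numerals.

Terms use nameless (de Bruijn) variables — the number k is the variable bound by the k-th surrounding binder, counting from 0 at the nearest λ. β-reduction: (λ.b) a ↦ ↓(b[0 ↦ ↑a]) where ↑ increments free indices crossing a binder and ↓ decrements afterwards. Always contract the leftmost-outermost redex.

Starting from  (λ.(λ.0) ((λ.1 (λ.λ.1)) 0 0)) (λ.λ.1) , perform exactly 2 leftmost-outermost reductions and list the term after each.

Answer: after 2 steps: (λ.(λ.λ.1) (λ.λ.1)) (λ.λ.1) (λ.λ.1)

Working:
  start: (λ.(λ.0) ((λ.1 (λ.λ.1)) 0 0)) (λ.λ.1)
  →1  (λ.0) ((λ.(λ.λ.1) (λ.λ.1)) (λ.λ.1) (λ.λ.1))
  →2  (λ.(λ.λ.1) (λ.λ.1)) (λ.λ.1) (λ.λ.1)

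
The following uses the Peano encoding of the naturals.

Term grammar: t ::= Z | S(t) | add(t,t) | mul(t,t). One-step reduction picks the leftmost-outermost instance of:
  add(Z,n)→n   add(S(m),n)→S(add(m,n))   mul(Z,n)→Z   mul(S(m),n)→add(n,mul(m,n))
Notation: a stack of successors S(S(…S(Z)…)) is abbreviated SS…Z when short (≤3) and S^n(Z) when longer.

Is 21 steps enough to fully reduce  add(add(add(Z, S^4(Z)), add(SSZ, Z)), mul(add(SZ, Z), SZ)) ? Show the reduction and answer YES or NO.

  start: add(add(add(Z, S^4(Z)), add(SSZ, Z)), mul(add(SZ, Z), SZ))
  step 1: add(add(S^4(Z), add(SSZ, Z)), mul(add(SZ, Z), SZ))
  step 2: add(S(add(SSSZ, add(SSZ, Z))), mul(add(SZ, Z), SZ))
  step 3: S(add(add(SSSZ, add(SSZ, Z)), mul(add(SZ, Z), SZ)))
  step 4: S(add(S(add(SSZ, add(SSZ, Z))), mul(add(SZ, Z), SZ)))
  step 5: S(S(add(add(SSZ, add(SSZ, Z)), mul(add(SZ, Z), SZ))))
  step 6: S(S(add(S(add(SZ, add(SSZ, Z))), mul(add(SZ, Z), SZ))))
  step 7: S(S(S(add(add(SZ, add(SSZ, Z)), mul(add(SZ, Z), SZ)))))
  step 8: S(S(S(add(S(add(Z, add(SSZ, Z))), mul(add(SZ, Z), SZ)))))
  step 9: S(S(S(S(add(add(Z, add(SSZ, Z)), mul(add(SZ, Z), SZ))))))
  step 10: S(S(S(S(add(add(SSZ, Z), mul(add(SZ, Z), SZ))))))
  step 11: S(S(S(S(add(S(add(SZ, Z)), mul(add(SZ, Z), SZ))))))
  step 12: S(S(S(S(S(add(add(SZ, Z), mul(add(SZ, Z), SZ)))))))
  step 13: S(S(S(S(S(add(S(add(Z, Z)), mul(add(SZ, Z), SZ)))))))
  step 14: S(S(S(S(S(S(add(add(Z, Z), mul(add(SZ, Z), SZ))))))))
  step 15: S(S(S(S(S(S(add(Z, mul(add(SZ, Z), SZ))))))))
  step 16: S(S(S(S(S(S(mul(add(SZ, Z), SZ)))))))
  step 17: S(S(S(S(S(S(mul(S(add(Z, Z)), SZ)))))))
  step 18: S(S(S(S(S(S(add(SZ, mul(add(Z, Z), SZ))))))))
  step 19: S(S(S(S(S(S(S(add(Z, mul(add(Z, Z), SZ)))))))))
  step 20: S(S(S(S(S(S(S(mul(add(Z, Z), SZ))))))))
  step 21: S(S(S(S(S(S(S(mul(Z, SZ))))))))

Answer: NO — after 21 steps the term is S(S(S(S(S(S(S(mul(Z, SZ)))))))), not yet normal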